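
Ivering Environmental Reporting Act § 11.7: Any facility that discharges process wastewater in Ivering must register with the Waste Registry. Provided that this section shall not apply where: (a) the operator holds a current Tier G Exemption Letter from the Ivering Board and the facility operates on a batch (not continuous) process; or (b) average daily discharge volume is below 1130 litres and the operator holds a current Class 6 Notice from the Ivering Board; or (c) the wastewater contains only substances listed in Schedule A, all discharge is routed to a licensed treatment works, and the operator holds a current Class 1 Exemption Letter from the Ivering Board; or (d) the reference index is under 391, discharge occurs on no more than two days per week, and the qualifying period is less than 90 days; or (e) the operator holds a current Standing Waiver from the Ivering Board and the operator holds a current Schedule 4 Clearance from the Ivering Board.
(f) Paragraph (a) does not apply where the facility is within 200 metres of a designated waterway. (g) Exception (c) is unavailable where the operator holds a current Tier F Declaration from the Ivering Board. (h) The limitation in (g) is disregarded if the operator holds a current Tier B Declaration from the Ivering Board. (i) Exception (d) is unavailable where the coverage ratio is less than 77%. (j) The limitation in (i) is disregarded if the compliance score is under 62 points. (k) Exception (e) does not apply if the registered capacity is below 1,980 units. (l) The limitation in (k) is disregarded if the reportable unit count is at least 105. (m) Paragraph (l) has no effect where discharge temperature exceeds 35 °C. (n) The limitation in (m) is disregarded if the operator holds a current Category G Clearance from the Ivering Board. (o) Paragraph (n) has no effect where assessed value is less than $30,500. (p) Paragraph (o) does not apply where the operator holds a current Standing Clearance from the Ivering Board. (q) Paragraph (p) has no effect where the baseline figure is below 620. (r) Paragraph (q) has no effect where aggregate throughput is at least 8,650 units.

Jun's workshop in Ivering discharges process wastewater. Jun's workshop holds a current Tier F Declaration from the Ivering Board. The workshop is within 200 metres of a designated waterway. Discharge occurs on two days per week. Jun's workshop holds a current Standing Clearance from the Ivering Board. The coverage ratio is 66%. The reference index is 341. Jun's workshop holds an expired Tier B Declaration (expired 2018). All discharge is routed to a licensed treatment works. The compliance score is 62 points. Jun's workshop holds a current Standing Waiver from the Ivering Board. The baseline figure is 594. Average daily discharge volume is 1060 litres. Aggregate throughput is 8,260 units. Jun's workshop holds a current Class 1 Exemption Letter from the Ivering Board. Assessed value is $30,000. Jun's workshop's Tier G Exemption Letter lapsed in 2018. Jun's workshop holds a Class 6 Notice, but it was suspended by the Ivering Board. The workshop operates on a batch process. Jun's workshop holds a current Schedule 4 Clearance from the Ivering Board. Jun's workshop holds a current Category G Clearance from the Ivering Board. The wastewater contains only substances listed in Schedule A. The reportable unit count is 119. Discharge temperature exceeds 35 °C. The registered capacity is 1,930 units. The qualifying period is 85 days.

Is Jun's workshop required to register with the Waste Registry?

Yes — Jun's workshop must register with the Waste Registry.

Exception (a) fails — no current Tier G Exemption Letter is held.
Exception (b) requires that the operator holds a current Class 6 Notice from the Ivering Board; but there is no Class 6 Notice in force, so (b) is unavailable.
All of (c)'s requirements are met (the wastewater is Schedule-A-only; discharge is routed to a licensed treatment works; a current Class 1 Exemption Letter is held). However, paragraphs (g)–(h) must be considered: (g) operates against (c): a current Tier F Declaration is held. (h), which would lift (g), does not operate here — there is no Tier B Declaration in force. Exception (c) does not apply.
Exception (d)'s conditions are all satisfied: the reference index is 341, under the 391 limit; discharge occurs on no more than two days per week; the qualifying period is 85 days, less than the 90 days limit. But applying paragraphs (i)–(j): (i) operates against (d): the coverage ratio is 66%, less than the 77% limit. (j) is inapplicable (the compliance score is 62 points, not under 62 points), so (i) stands. (d) is therefore removed.
Exception (e)'s conditions are all satisfied: a current Standing Waiver is held; a current Schedule 4 Clearance is held. But applying paragraphs (k)–(r): (k) is engaged — the registered capacity is 1,930 units, below the 1,980 units limit. (l) operates (the reportable unit count is 119, meeting the 105 threshold), but is set aside by (m): (m) operates against (l): discharge temperature exceeds 35 °C. (n) operates (a current Category G Clearance is held), but is overridden by (o): (o) operates — assessed value is $30,000, less than the $30,500 limit. (p) would limit (o) — a current Standing Clearance is held — but (q) sets (p) aside: (q) operates against (p): the baseline figure is 594, below the 620 limit. (r), which would lift (q), is inapplicable — aggregate throughput is 8,260 units, short of 8,650 units. So (e) is unavailable.
No exception is made out. Jun's workshop falls within the general rule.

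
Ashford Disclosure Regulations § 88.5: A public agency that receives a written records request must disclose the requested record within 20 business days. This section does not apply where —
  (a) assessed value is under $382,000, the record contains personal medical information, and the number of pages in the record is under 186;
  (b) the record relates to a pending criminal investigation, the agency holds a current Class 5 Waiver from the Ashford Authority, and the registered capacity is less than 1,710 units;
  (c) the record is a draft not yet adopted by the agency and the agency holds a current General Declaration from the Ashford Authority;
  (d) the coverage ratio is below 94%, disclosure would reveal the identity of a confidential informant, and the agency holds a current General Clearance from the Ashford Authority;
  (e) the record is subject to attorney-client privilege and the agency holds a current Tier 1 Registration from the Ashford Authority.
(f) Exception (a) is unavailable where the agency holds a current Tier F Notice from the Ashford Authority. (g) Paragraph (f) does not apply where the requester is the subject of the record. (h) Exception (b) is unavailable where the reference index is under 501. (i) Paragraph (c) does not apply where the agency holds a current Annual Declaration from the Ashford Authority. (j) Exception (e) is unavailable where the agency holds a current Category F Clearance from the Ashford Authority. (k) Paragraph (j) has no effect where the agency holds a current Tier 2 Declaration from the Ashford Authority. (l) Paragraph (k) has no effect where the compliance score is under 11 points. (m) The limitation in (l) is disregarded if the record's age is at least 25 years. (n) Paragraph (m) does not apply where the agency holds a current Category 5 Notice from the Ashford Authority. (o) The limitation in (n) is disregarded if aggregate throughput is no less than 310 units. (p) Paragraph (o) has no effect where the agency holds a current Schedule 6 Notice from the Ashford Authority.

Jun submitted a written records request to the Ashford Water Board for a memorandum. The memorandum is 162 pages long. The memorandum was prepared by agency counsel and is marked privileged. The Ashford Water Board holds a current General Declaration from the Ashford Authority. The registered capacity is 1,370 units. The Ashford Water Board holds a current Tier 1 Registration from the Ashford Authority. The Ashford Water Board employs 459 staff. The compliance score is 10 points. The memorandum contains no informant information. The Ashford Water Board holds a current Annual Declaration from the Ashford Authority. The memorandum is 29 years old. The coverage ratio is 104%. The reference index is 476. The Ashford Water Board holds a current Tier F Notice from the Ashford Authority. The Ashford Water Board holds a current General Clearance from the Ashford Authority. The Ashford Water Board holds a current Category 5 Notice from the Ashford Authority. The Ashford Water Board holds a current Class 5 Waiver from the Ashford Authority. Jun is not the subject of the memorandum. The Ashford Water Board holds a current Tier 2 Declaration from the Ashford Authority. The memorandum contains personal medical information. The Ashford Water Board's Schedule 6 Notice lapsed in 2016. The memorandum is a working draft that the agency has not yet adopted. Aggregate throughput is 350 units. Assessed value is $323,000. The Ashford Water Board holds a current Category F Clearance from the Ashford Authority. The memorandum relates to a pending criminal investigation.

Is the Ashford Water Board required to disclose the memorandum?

No — exception (e) applies; the Ashford Water Board is not required to disclose the memorandum.

Exception (a)'s conditions are all satisfied: assessed value is $323,000, under the $382,000 limit; the memorandum contains personal medical information; the number of pages in the record is 162, under the 186 limit. However, paragraphs (f)–(g) must be considered: (f) operates against (a): a current Tier F Notice is held. (g), which would lift (f), is not engaged — Jun is not the subject of the memorandum. (a) is therefore removed.
Exception (b) is satisfied on its face — the memorandum relates to a pending investigation; a current Class 5 Waiver is held; the registered capacity is 1,370 units, less than the 1,710 units limit. But: (h) operates against (b): the reference index is 476, under the 501 limit. So (b) is unavailable.
Exception (c) is satisfied on its face — the memorandum is an unadopted draft; a current General Declaration is held. But applying paragraph (i): (i) is triggered — a current Annual Declaration is held. (c) is therefore removed.
Exception (d) fails — the coverage ratio is 104%, not below 94%.
Exception (e) is satisfied on its face — the memorandum is privileged; a current Tier 1 Registration is held. As to paragraphs (j)–(p): (j) would limit (e) — a current Category F Clearance is held — but (k) sets (j) aside: (k) is triggered — a current Tier 2 Declaration is held. (l) applies (the compliance score is 10 points, under the 11 points limit), but is itself disapplied by (m): (m) operates against (l): the record's age is 29 years, meeting the 25 years threshold. (n) would limit (m) — a current Category 5 Notice is held — but (o) sets (n) aside: (o) applies — aggregate throughput is 350 units, meeting the 310 units threshold. (p) does not operate here (no current Schedule 6 Notice is held), so (o) stands. So (e) applies.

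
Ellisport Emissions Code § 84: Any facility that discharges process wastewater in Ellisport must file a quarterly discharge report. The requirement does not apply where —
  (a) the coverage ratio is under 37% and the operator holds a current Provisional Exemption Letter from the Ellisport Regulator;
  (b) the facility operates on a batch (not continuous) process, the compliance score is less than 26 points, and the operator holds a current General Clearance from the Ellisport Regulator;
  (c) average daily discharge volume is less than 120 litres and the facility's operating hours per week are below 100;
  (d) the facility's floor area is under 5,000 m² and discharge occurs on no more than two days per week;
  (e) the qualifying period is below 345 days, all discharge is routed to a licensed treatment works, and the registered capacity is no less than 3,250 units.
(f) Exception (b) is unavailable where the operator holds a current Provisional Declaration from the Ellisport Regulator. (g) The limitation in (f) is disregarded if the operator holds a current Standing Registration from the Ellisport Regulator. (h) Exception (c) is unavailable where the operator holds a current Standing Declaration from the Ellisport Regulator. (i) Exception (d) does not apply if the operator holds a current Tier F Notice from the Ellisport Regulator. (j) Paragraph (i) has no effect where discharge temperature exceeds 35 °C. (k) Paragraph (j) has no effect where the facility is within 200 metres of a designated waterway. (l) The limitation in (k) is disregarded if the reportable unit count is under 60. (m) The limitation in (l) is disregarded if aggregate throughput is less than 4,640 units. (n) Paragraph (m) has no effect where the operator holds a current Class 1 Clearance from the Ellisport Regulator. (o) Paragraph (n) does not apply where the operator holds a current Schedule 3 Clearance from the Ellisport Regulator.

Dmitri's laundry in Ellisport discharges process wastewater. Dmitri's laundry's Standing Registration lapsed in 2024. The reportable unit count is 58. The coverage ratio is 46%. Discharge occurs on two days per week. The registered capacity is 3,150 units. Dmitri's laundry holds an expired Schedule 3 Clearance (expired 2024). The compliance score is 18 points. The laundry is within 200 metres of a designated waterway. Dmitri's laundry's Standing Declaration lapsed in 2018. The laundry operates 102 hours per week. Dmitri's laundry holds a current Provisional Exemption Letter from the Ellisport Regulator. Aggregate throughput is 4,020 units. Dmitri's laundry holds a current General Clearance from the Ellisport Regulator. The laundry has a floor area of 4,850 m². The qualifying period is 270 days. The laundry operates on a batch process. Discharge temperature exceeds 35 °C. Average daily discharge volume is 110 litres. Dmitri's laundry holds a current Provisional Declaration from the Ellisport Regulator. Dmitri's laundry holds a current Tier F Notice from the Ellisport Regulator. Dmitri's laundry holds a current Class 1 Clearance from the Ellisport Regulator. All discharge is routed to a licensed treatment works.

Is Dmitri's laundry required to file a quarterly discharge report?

Exception (a) does not apply: the coverage ratio is 46%, not under 37%.
Exception (b): the facility operates on a batch process; the compliance score is 18 points, less than the 26 points limit; a current General Clearance is held — every condition holds. But: (f) operates against (b): a current Provisional Declaration is held. (g), which would lift (f), is inapplicable — there is no Standing Registration in force. So (b) is unavailable.
Exception (c) does not apply: the facility's operating hours per week are 102, not below 100.
Exception (d): the facility's floor area is 4,850 m², under the 5,000 m² limit; discharge occurs on no more than two days per week — every condition holds. Considering the limiting provisions: (i) would limit (d) — a current Tier F Notice is held — but (j) sets (i) aside: (j) applies — discharge temperature exceeds 35 °C. (k) is triggered (the laundry is within 200 m of a designated waterway), but is itself disapplied by (l): (l) operates against (k): the reportable unit count is 58, under the 60 limit. (m) applies (aggregate throughput is 4,020 units, less than the 4,640 units limit), but is itself disapplied by (n): (n) is engaged — a current Class 1 Clearance is held. (o), which would lift (n), is inapplicable — no current Schedule 3 Clearance is held. So (d) applies.
Exception (e) does not apply: the registered capacity is 3,150 units, short of 3,250 units.

No — exception (d) applies; Dmitri's laundry is not required to file a quarterly discharge report.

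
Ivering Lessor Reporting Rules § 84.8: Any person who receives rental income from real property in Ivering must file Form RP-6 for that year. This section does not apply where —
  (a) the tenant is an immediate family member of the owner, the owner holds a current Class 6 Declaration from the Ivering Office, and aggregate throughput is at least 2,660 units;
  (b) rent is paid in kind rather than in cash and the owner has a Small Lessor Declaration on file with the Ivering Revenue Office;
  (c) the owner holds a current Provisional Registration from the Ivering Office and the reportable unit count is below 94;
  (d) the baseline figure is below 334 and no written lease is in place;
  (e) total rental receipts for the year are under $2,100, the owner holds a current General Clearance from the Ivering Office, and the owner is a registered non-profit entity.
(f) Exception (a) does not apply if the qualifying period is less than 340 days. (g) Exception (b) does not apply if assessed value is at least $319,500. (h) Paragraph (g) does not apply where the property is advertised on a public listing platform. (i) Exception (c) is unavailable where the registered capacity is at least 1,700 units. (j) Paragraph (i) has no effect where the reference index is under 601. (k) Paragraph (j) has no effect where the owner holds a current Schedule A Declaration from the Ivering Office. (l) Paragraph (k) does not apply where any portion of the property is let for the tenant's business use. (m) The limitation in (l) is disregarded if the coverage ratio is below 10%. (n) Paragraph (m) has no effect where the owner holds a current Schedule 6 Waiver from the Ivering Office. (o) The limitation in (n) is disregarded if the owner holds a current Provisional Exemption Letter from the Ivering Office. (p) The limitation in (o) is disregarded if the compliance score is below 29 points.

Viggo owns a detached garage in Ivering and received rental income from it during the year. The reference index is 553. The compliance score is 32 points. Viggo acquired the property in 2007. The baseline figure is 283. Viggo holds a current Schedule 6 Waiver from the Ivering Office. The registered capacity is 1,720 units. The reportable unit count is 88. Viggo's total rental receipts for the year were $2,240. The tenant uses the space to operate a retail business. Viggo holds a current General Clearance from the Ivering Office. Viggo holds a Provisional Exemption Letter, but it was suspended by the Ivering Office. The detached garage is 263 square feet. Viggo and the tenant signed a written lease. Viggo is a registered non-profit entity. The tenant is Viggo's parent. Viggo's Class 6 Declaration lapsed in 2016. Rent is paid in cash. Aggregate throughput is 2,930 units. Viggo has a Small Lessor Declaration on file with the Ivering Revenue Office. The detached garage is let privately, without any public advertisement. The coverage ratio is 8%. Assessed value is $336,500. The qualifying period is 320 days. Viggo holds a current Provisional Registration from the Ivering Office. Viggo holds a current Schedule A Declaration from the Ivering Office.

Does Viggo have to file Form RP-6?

Exception (a) requires that the owner holds a current Class 6 Declaration from the Ivering Office; but there is no Class 6 Declaration in force, so (a) is unavailable.
Exception (b) does not apply: rent is paid in cash.
Exception (c)'s conditions are all satisfied: a current Provisional Registration is held; the reportable unit count is 88, below the 94 limit. Considering the limiting provisions: (i) would limit (c) — the registered capacity is 1,720 units, meeting the 1,700 units threshold — but (j) sets (i) aside: (j) applies — the reference index is 553, under the 601 limit. (k) would limit (j) — a current Schedule A Declaration is held — but (l) sets (k) aside: (l) is triggered — the space is let for business use. (m) is engaged (the coverage ratio is 8%, below the 10% limit), but is set aside by (n): (n) operates — a current Schedule 6 Waiver is held. (o) is not engaged (the Provisional Exemption Letter is not current), so (n) stands. So (c) applies.
Exception (d) does not apply: a written lease is in place.
Exception (e) fails — total rental receipts for the year are $2,240, not under $2,100.

No — exception (c) applies; Viggo is not required to file Form RP-6.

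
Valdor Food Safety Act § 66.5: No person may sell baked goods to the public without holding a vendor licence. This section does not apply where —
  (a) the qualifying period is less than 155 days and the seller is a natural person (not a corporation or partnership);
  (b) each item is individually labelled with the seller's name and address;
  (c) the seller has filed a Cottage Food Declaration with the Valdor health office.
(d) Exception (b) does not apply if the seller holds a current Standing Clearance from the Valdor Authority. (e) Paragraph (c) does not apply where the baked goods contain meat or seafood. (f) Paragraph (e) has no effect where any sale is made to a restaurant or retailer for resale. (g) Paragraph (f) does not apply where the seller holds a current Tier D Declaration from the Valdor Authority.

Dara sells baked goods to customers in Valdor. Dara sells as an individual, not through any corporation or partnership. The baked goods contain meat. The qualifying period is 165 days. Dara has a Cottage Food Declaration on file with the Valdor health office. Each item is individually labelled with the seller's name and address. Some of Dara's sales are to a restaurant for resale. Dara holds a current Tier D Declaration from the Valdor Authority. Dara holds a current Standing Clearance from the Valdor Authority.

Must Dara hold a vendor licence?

Exception (a) requires that the qualifying period is less than 155 days; but the qualifying period is 165 days, not less than 155 days, so (a) is unavailable.
Exception (b): items are individually labelled — every condition holds. But applying paragraph (d): (d) operates — a current Standing Clearance is held. Exception (b) does not apply.
Exception (c): a Cottage Food Declaration is on file — every condition holds. However, paragraphs (e)–(g) must be considered: (e) operates against (c): the baked goods contain meat. (f) would limit (e) — some sales are to a restaurant for resale — but (g) sets (f) aside: (g) operates against (f): a current Tier D Declaration is held. Exception (c) does not apply.
No exception displaces § 66.5.

Yes — Dara must hold a vendor licence.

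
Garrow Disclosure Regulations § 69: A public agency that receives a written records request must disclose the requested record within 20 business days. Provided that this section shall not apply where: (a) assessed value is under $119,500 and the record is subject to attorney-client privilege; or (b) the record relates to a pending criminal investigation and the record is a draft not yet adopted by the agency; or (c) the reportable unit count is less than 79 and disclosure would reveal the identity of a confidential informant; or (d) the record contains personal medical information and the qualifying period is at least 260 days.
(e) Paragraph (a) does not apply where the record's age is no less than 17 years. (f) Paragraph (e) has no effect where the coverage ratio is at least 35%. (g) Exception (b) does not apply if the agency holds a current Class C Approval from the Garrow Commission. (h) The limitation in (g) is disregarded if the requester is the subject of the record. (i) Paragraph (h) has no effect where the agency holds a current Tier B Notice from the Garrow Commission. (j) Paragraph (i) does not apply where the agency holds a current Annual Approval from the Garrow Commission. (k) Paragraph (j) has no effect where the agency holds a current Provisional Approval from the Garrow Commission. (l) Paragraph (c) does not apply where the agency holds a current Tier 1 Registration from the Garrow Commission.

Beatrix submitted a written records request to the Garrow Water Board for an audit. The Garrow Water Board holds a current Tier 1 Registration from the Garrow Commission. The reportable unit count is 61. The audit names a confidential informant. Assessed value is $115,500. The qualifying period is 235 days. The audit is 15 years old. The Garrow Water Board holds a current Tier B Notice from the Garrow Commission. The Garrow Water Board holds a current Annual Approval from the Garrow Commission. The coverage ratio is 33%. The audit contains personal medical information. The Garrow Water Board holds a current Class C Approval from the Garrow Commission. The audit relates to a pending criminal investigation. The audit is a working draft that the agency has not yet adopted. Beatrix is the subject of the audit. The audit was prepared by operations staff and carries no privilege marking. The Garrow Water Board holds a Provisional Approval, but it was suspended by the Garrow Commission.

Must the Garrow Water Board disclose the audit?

No — exception (b) applies; the Garrow Water Board is not required to disclose the audit.

Exception (a) requires that the record is subject to attorney-client privilege; but the audit carries no privilege marking, so (a) is unavailable.
Exception (b) is satisfied on its face — the audit relates to a pending investigation; the audit is an unadopted draft. As to paragraphs (g)–(k): (g) would limit (b) — a current Class C Approval is held — but (h) sets (g) aside: (h) operates against (g): Beatrix is the subject of the audit. (i) is engaged (a current Tier B Notice is held), but is itself disapplied by (j): (j) operates — a current Annual Approval is held. (k) is not triggered (no current Provisional Approval is held), so (j) stands. (b) remains available.
Exception (c)'s conditions are all satisfied: the reportable unit count is 61, less than the 79 limit; the audit names a confidential informant. Turning to paragraph (l): (l) operates against (c): a current Tier 1 Registration is held. (c) is therefore removed.
Exception (d) fails — the qualifying period is 235 days, short of 260 days.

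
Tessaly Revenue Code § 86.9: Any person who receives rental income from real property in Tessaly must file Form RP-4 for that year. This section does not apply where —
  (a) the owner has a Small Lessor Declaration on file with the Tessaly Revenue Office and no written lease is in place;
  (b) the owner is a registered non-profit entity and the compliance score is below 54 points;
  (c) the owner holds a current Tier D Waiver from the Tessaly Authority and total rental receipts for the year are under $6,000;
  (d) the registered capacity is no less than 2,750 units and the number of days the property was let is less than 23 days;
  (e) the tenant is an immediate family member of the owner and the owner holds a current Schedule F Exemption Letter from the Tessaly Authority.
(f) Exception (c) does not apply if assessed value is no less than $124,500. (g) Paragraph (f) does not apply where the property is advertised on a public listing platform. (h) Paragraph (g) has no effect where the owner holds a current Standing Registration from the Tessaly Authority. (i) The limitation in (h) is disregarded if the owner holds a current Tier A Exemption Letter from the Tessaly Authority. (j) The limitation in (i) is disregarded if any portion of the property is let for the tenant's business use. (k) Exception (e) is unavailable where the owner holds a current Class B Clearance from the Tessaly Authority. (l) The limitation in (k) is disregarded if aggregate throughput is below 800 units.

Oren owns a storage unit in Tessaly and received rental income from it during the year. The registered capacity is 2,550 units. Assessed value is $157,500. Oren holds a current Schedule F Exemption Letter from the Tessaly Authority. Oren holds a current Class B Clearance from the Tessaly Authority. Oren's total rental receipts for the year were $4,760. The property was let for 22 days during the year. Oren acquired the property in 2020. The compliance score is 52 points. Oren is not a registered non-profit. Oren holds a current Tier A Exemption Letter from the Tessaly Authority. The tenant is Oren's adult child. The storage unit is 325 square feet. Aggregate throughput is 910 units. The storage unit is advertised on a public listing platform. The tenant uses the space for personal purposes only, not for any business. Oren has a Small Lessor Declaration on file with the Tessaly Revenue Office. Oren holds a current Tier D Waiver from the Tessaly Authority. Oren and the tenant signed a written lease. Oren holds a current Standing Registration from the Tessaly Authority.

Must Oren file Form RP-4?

Exception (a) fails — a written lease is in place.
Exception (b) fails — Oren is not a registered non-profit.
Exception (c) is satisfied on its face — a current Tier D Waiver is held; total rental receipts for the year are $4,760, under the $6,000 limit. Considering the limiting provisions: (f) would limit (c) — assessed value is $157,500, meeting the $124,500 threshold — but (g) sets (f) aside: (g) operates against (f): the property is publicly advertised. (h) would limit (g) — a current Standing Registration is held — but (i) sets (h) aside: (i) applies — a current Tier A Exemption Letter is held. (j) is not engaged (the space is used for personal purposes only), so (i) stands. So (c) applies.
Exception (d) requires that the registered capacity is no less than 2,750 units; but the registered capacity is 2,550 units, short of 2,750 units, so (d) is unavailable.
All of (e)'s requirements are met (the tenant is an immediate family member; a current Schedule F Exemption Letter is held). But: (k) operates against (e): a current Class B Clearance is held. (l), which would lift (k), does not operate here — aggregate throughput is 910 units, not below 800 units. (e) is therefore removed.

No — exception (c) applies; Oren is not required to file Form RP-4.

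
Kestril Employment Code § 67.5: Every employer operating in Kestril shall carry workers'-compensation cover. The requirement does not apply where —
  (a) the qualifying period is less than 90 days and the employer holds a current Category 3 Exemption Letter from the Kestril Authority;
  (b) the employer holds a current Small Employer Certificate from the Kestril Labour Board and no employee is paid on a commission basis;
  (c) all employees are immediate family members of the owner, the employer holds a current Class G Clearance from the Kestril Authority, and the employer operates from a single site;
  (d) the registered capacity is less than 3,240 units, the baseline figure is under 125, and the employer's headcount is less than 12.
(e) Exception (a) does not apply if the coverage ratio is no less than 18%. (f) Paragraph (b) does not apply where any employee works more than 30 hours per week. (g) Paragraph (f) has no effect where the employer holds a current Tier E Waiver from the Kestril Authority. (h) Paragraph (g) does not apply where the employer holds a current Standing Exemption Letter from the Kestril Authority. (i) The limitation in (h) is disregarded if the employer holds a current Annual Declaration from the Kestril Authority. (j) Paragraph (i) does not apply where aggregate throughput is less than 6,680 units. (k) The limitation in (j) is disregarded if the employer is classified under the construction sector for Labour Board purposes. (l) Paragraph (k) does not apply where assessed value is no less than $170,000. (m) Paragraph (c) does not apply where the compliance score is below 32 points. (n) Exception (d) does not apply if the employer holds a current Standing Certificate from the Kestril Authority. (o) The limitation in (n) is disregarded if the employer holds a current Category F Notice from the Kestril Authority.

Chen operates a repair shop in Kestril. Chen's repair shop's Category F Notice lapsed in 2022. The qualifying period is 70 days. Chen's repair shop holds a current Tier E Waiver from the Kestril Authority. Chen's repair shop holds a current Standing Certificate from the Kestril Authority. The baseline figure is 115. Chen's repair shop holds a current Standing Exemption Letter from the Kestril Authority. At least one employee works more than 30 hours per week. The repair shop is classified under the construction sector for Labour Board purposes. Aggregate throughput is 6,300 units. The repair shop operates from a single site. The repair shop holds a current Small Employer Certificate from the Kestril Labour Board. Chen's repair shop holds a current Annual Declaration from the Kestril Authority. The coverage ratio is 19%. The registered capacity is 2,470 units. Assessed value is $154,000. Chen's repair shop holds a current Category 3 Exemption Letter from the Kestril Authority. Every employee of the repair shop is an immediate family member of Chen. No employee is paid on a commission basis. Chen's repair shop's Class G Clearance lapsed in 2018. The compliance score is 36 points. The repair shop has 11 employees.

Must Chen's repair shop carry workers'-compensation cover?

Exception (a) is satisfied on its face — the qualifying period is 70 days, less than the 90 days limit; a current Category 3 Exemption Letter is held. Turning to paragraph (e): (e) operates against (a): the coverage ratio is 19%, meeting the 18% threshold. (a) is therefore removed.
All of (b)'s requirements are met (a current Small Employer Certificate is held; no employee is paid on commission). Applying paragraphs (f)–(l): (f) would limit (b) — at least one employee exceeds 30 hours/week — but (g) sets (f) aside: (g) operates against (f): a current Tier E Waiver is held. (h) is engaged (a current Standing Exemption Letter is held), but is overridden by (i): (i) operates against (h): a current Annual Declaration is held. (j) would limit (i) — aggregate throughput is 6,300 units, less than the 6,680 units limit — but (k) sets (j) aside: (k) operates — the repair shop is classified under the construction sector. (l), which would lift (k), is not engaged — assessed value is $154,000, short of $170,000. So (b) applies.
Exception (c) does not apply: there is no Class G Clearance in force.
All of (d)'s requirements are met (the registered capacity is 2,470 units, less than the 3,240 units limit; the baseline figure is 115, under the 125 limit; the employer's headcount is 11, less than the 12 limit). However, paragraphs (n)–(o) must be considered: (n) is engaged — a current Standing Certificate is held. (o), which would lift (n), is not triggered — there is no Category F Notice in force. Exception (d) does not apply.

No — exception (b) applies; Chen's repair shop is not required to carry workers'-compensation cover.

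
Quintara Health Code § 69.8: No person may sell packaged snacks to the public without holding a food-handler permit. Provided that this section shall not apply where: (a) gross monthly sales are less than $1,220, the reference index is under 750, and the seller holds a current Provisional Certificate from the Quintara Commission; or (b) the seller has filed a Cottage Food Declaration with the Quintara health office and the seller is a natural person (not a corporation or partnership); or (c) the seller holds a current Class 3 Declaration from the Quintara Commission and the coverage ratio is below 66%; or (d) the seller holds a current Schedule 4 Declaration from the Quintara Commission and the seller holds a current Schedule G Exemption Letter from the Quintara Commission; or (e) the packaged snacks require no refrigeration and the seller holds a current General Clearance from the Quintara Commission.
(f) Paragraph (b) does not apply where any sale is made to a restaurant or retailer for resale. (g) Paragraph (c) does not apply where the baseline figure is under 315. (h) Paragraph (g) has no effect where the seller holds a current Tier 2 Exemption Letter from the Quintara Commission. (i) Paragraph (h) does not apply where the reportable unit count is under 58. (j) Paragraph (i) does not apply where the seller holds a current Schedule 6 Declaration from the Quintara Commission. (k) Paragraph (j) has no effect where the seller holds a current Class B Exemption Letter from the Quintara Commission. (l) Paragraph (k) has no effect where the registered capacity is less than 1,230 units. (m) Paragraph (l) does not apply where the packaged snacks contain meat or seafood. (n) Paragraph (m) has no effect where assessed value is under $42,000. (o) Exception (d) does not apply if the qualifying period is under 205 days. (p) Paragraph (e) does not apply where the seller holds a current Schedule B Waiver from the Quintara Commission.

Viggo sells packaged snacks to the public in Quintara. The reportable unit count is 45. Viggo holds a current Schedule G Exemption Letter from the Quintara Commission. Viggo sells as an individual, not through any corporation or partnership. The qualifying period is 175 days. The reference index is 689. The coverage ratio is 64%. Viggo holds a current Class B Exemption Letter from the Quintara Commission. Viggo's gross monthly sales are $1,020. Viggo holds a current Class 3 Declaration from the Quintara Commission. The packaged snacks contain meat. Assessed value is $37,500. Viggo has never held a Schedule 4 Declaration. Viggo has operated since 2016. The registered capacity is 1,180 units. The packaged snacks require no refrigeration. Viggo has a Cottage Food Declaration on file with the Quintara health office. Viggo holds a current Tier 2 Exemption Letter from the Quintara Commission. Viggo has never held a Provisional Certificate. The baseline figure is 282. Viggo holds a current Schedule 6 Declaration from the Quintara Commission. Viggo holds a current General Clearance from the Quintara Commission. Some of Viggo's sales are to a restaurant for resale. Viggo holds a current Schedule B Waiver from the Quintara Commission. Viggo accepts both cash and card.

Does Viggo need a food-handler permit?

Exception (a) requires that the seller holds a current Provisional Certificate from the Quintara Commission; but there is no Provisional Certificate in force, so (a) is unavailable.
Exception (b): a Cottage Food Declaration is on file; the seller is a natural person — every condition holds. But applying paragraph (f): (f) operates against (b): some sales are to a restaurant for resale. (b) is therefore removed.
Exception (c) is satisfied on its face — a current Class 3 Declaration is held; the coverage ratio is 64%, below the 66% limit. As to paragraphs (g)–(n): (g) is engaged (the baseline figure is 282, under the 315 limit), but is set aside by (h): (h) operates — a current Tier 2 Exemption Letter is held. (i) is triggered (the reportable unit count is 45, under the 58 limit), but yields to (j): (j) operates against (i): a current Schedule 6 Declaration is held. (k) would limit (j) — a current Class B Exemption Letter is held — but (l) sets (k) aside: (l) operates against (k): the registered capacity is 1,180 units, less than the 1,230 units limit. (m) is triggered (the packaged snacks contain meat), but is overridden by (n): (n) is engaged — assessed value is $37,500, under the $42,000 limit. So (c) applies.
Exception (d) fails — there is no Schedule 4 Declaration in force.
Exception (e) is satisfied on its face — the packaged snacks are shelf-stable; a current General Clearance is held. Turning to paragraph (p): (p) operates against (e): a current Schedule B Waiver is held. So (e) is unavailable.

No — exception (c) applies; Viggo is not required to hold a food-handler permit.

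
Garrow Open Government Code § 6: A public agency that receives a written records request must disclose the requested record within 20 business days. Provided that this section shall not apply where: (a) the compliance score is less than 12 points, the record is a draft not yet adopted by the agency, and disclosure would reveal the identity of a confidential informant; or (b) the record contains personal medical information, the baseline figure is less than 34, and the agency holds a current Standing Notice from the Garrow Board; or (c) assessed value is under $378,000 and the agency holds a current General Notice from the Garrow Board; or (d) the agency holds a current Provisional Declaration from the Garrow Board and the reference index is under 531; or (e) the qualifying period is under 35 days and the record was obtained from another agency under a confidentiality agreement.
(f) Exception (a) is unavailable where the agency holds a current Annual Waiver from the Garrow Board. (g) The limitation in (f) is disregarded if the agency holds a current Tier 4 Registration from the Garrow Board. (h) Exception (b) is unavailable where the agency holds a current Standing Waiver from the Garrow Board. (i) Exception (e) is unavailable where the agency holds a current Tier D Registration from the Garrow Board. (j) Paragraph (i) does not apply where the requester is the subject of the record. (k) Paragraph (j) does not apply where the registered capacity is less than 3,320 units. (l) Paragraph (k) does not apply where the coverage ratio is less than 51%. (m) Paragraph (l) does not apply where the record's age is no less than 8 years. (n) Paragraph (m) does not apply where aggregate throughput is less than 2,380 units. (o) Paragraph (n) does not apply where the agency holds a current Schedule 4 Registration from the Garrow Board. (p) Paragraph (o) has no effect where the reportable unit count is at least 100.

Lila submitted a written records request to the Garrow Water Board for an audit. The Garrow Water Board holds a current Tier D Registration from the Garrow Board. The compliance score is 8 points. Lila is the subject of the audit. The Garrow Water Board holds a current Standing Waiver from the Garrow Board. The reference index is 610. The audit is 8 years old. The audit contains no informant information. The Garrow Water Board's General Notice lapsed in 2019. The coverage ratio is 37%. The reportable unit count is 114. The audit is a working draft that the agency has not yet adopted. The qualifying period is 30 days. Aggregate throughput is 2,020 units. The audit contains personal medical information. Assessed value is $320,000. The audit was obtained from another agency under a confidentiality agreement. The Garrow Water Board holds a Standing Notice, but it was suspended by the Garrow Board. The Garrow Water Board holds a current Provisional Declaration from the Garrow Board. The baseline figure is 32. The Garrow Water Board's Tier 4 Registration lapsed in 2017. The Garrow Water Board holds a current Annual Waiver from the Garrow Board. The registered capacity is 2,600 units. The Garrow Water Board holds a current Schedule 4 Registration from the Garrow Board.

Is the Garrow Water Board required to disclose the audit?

Exception (a) does not apply: the audit contains no informant information.
Exception (b) fails — the Standing Notice is not current.
Exception (c) does not apply: no current General Notice is held.
Exception (d) fails — the reference index is 610, not under 531.
All of (e)'s requirements are met (the qualifying period is 30 days, under the 35 days limit; the audit was obtained under a confidentiality agreement). As to paragraphs (i)–(p): (i) would limit (e) — a current Tier D Registration is held — but (j) sets (i) aside: (j) operates against (i): Lila is the subject of the audit. (k) would limit (j) — the registered capacity is 2,600 units, less than the 3,320 units limit — but (l) sets (k) aside: (l) operates against (k): the coverage ratio is 37%, less than the 51% limit. (m) operates (the record's age is 8 years, meeting the 8 years threshold), but is itself disapplied by (n): (n) applies — aggregate throughput is 2,020 units, less than the 2,380 units limit. (o) would limit (n) — a current Schedule 4 Registration is held — but (p) sets (o) aside: (p) operates against (o): the reportable unit count is 114, meeting the 100 threshold. So (e) applies.

No — exception (e) applies; the Garrow Water Board is not required to disclose the audit.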